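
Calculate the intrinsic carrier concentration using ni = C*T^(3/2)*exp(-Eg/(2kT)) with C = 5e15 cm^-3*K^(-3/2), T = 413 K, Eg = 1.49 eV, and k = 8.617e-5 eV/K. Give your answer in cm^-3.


Step 1: Compute kT = 8.617e-5 * 413 = 0.03558821 eV
Step 2: Exponent = -Eg/(2kT) = -1.49/(2*0.03558821) = -20.93390
Step 3: T^(3/2) = 413^1.5 = 8393.15
Step 4: ni = 5e15 * 8393.15 * exp(-20.93390) = 3.40e+10 cm^-3

3.40e+10


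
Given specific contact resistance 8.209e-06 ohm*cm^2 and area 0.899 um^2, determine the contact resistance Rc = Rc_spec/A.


Step 1: Convert area to cm^2: 0.899 um^2 = 8.9900e-09 cm^2
Step 2: Rc = Rc_spec / A = 8.209e-06 / 8.9900e-09
Step 3: Rc = 9.13e+02 ohms

9.13e+02


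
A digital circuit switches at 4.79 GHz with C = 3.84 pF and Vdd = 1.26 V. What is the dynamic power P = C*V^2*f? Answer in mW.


Step 1: V^2 = 1.26^2 = 1.5876 V^2
Step 2: P = C*V^2*f = 3.84e-12 F * 1.5876 * 4.79e9 Hz
Step 3: P = 2.920167936e-02 W
Step 4: P = 29.202 mW

29.202


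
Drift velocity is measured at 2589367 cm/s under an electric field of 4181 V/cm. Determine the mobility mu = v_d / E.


Step 1: mu = v_d / E
Step 2: mu = 2589367 / 4181
Step 3: mu = 619.32 cm^2/(V*s)

619.32


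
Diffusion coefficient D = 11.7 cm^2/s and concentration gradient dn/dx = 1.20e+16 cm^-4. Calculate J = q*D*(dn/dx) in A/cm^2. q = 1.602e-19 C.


Step 1: J = q * D * (dn/dx)
Step 2: J = 1.602e-19 * 11.7 * 1.20e+16
Step 3: J = 2.25e-02 A/cm^2

2.25e-02


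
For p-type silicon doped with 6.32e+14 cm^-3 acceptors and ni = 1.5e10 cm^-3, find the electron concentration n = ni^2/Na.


Step 1: Majority hole concentration p ≈ Na = 6.32e+14 cm^-3
Step 2: n = ni^2 / Na = (1.5e10)^2 / 6.32e+14
Step 3: n = 3.56e+05 cm^-3

3.56e+05


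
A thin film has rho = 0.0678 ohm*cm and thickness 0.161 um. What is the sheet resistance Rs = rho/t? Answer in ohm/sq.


Step 1: Convert thickness to cm: t = 0.161 um = 1.6100e-05 cm
Step 2: Rs = rho / t = 0.0678 / 1.6100e-05
Step 3: Rs = 4211.2 ohm/sq

4211.2


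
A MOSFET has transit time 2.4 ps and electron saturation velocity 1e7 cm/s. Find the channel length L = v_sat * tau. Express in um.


Step 1: tau in seconds = 2.4 ps * 1e-12 = 2.4000e-12 s
Step 2: L = v_sat * tau = 1e7 * 2.4000e-12 = 2.4000e-05 cm
Step 3: L in um = 2.4000e-05 * 1e4 = 0.24 um

0.24


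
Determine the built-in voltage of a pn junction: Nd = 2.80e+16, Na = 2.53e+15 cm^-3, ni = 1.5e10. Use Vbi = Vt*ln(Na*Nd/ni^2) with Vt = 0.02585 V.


Step 1: Compute Na*Nd/ni^2 = 2.53e+15 * 2.80e+16 / (1.5e10)^2 = 3.1484e+11
Step 2: ln(3.1484e+11) = 26.4753
Step 3: Vbi = 0.02585 * 26.4753 = 0.684 V

0.684


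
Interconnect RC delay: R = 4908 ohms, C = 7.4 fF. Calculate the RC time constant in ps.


Step 1: tau = R * C
Step 2: tau = 4908 * 7.4 fF = 4908 * 7.4e-15 F
Step 3: tau = 3.63192e-11 s = 36.3192 ps

36.3192


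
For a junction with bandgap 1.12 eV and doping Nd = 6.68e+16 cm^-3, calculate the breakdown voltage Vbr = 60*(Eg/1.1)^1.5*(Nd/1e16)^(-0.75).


Step 1: Eg/1.1 = 1.12/1.1 = 1.018182
Step 2: (Eg/1.1)^1.5 = 1.018182^1.5 = 1.027397
Step 3: (Nd/1e16)^(-0.75) = (6.68)^(-0.75) = 0.240668
Step 4: Vbr = 60 * 1.027397 * 0.240668 = 14.8 V

14.8


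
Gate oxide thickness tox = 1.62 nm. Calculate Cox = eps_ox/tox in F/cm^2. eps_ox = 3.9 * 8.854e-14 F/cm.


Step 1: eps_ox = 3.9 * 8.854e-14 = 3.45306e-13 F/cm
Step 2: tox in cm = 1.62 nm * 1e-7 = 1.6200e-07 cm
Step 3: Cox = 3.45306e-13 / 1.6200e-07 = 2.13e-06 F/cm^2

2.13e-06


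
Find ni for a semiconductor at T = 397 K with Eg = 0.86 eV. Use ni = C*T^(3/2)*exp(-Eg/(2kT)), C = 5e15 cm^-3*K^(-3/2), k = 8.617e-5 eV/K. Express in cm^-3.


Step 1: Compute kT = 8.617e-5 * 397 = 0.03420949 eV
Step 2: Exponent = -Eg/(2kT) = -0.86/(2*0.03420949) = -12.56961
Step 3: T^(3/2) = 397^1.5 = 7910.17
Step 4: ni = 5e15 * 7910.17 * exp(-12.56961) = 1.37e+14 cm^-3

1.37e+14


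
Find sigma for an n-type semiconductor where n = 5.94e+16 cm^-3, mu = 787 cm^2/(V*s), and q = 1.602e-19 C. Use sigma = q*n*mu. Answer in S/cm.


Step 1: sigma = q * n * mu
Step 2: sigma = 1.602e-19 * 5.94e+16 * 787
Step 3: sigma = 7.489e+00 S/cm

7.489e+00


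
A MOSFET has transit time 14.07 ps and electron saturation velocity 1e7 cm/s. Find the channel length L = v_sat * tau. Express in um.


Step 1: tau in seconds = 14.07 ps * 1e-12 = 1.4070e-11 s
Step 2: L = v_sat * tau = 1e7 * 1.4070e-11 = 1.4070e-04 cm
Step 3: L in um = 1.4070e-04 * 1e4 = 1.407 um

1.407


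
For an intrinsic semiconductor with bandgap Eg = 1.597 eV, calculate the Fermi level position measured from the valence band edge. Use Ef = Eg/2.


Step 1: For an intrinsic semiconductor, the Fermi level sits at midgap.
Step 2: Ef = Eg / 2 = 1.597 / 2 = 0.7985 eV

0.7985


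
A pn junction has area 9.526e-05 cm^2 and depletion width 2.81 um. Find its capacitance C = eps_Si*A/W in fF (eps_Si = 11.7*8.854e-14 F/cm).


Step 1: eps_Si = 11.7 * 8.854e-14 = 1.035918e-12 F/cm
Step 2: W in cm = 2.81 * 1e-4 = 2.81e-04 cm
Step 3: C = 1.035918e-12 * 9.526e-05 / 2.81e-04 = 3.511799e-13 F
Step 4: C = 351.18 fF

351.18


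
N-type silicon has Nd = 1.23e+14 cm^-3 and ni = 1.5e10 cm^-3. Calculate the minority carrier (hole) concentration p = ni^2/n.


Step 1: Since Nd >> ni, n ≈ Nd = 1.23e+14 cm^-3
Step 2: p = ni^2 / n = (1.5e10)^2 / 1.23e+14
Step 3: p = 2.25e20 / 1.23e+14 = 1.83e+06 cm^-3

1.83e+06


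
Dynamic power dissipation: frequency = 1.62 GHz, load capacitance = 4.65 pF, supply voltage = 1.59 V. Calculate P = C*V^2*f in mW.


Step 1: V^2 = 1.59^2 = 2.5281 V^2
Step 2: P = C*V^2*f = 4.65e-12 F * 2.5281 * 1.62e9 Hz
Step 3: P = 1.90441773e-02 W
Step 4: P = 19.044 mW

19.044


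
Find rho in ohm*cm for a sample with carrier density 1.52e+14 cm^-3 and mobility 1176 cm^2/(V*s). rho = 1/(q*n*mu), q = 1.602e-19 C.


Step 1: sigma = q * n * mu = 1.602e-19 * 1.52e+14 * 1176 = 2.86361e-02 S/cm
Step 2: rho = 1 / sigma = 1 / 2.86361e-02 = 34.92 ohm*cm

34.92


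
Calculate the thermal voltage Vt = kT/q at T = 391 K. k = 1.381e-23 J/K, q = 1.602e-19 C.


Step 1: kT = 1.381e-23 * 391 = 5.39971e-21 J
Step 2: Vt = kT/q = 5.39971e-21 / 1.602e-19
Step 3: Vt = 0.03371 V

0.03371


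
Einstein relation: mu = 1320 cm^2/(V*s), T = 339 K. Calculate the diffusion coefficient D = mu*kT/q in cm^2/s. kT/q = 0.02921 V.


Step 1: D = mu * (kT/q)
Step 2: D = 1320 * 0.02921
Step 3: D = 38.56 cm^2/s

38.56


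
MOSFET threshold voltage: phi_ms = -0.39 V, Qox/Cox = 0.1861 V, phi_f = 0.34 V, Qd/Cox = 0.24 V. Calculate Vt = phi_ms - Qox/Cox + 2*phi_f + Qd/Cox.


Step 1: Vt = phi_ms - Qox/Cox + 2*phi_f + Qd/Cox
Step 2: Vt = -0.39 - 0.1861 + 2*0.34 + 0.24
Step 3: Vt = -0.39 - 0.1861 + 0.68 + 0.24
Step 4: Vt = 0.3439 V

0.3439


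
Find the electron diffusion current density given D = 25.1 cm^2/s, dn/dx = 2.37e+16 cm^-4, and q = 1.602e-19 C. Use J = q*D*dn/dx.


Step 1: J = q * D * (dn/dx)
Step 2: J = 1.602e-19 * 25.1 * 2.37e+16
Step 3: J = 9.53e-02 A/cm^2

9.53e-02


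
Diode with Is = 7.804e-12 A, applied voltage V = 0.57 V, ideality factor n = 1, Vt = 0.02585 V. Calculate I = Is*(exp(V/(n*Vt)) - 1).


Step 1: V/(n*Vt) = 0.57/(1*0.02585) = 22.0503
Step 2: exp(22.0503) = 3.7698e+09
Step 3: I = 7.804e-12 * (3.7698e+09 - 1) = 2.94e-02 A

2.94e-02


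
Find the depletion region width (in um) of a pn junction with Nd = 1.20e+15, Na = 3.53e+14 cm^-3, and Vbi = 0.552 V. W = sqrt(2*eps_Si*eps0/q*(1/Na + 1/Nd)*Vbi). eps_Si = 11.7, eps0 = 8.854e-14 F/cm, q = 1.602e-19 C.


Step 1: 1/Na + 1/Nd = 1/3.53e+14 + 1/1.20e+15 = 3.66619e-15
Step 2: 2*eps*eps0/q = 2*11.7*8.854e-14/1.602e-19 = 1.293281e+07
Step 3: W^2 = 1.293281e+07 * 3.66619e-15 * 0.552 = 2.61726e-08
Step 4: W = sqrt(2.61726e-08) = 1.618e-04 cm = 1.618 um

1.618


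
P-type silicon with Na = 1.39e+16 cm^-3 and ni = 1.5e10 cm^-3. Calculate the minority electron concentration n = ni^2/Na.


Step 1: Majority hole concentration p ≈ Na = 1.39e+16 cm^-3
Step 2: n = ni^2 / Na = (1.5e10)^2 / 1.39e+16
Step 3: n = 1.62e+04 cm^-3

1.62e+04


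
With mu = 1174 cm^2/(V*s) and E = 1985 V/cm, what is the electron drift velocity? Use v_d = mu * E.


Step 1: v_d = mu * E
Step 2: v_d = 1174 * 1985 = 2330390
Step 3: v_d = 2.33e+06 cm/s

2.33e+06


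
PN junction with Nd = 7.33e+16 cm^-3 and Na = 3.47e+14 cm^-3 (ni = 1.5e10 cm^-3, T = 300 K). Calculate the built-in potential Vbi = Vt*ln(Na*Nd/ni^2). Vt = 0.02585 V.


Step 1: Compute Na*Nd/ni^2 = 3.47e+14 * 7.33e+16 / (1.5e10)^2 = 1.1304e+11
Step 2: ln(1.1304e+11) = 25.4510
Step 3: Vbi = 0.02585 * 25.4510 = 0.658 V

0.658


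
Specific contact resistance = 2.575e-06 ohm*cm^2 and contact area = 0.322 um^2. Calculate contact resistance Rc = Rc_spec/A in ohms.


Step 1: Convert area to cm^2: 0.322 um^2 = 3.2200e-09 cm^2
Step 2: Rc = Rc_spec / A = 2.575e-06 / 3.2200e-09
Step 3: Rc = 8.00e+02 ohms

8.00e+02


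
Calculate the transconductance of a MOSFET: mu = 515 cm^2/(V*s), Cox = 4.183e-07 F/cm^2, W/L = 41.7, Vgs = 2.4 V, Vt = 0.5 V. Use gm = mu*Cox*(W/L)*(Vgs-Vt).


Step 1: Vov = Vgs - Vt = 2.4 - 0.5 = 1.9 V
Step 2: gm = mu * Cox * (W/L) * Vov
Step 3: gm = 515 * 4.183e-07 * 41.7 * 1.9 = 1.71e-02 S

1.71e-02


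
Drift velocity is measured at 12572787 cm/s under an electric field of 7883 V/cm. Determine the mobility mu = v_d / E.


Step 1: mu = v_d / E
Step 2: mu = 12572787 / 7883
Step 3: mu = 1594.92 cm^2/(V*s)

1594.92


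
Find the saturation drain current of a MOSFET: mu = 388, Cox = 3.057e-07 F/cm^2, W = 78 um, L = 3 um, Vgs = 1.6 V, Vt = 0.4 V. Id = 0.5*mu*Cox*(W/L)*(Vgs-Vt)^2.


Step 1: Overdrive voltage Vov = Vgs - Vt = 1.6 - 0.4 = 1.2 V
Step 2: W/L = 78/3 = 26
Step 3: Id = 0.5 * 388 * 3.057e-07 * 26 * 1.2^2
Step 4: Id = 2.22e-03 A

2.22e-03


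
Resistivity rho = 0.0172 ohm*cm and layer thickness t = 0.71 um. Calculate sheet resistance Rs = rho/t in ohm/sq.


Step 1: Convert thickness to cm: t = 0.71 um = 7.1000e-05 cm
Step 2: Rs = rho / t = 0.0172 / 7.1000e-05
Step 3: Rs = 242.3 ohm/sq

242.3


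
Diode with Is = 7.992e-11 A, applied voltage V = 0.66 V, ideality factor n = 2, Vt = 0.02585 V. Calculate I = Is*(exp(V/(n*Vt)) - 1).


Step 1: V/(n*Vt) = 0.66/(2*0.02585) = 12.7660
Step 2: exp(12.7660) = 3.5011e+05
Step 3: I = 7.992e-11 * (3.5011e+05 - 1) = 2.80e-05 A

2.80e-05


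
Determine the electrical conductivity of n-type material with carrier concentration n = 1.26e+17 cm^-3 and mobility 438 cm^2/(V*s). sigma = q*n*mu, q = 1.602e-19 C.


Step 1: sigma = q * n * mu
Step 2: sigma = 1.602e-19 * 1.26e+17 * 438
Step 3: sigma = 8.841e+00 S/cm

8.841e+00


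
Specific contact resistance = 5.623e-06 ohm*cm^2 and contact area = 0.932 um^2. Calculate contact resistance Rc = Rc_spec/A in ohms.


Step 1: Convert area to cm^2: 0.932 um^2 = 9.3200e-09 cm^2
Step 2: Rc = Rc_spec / A = 5.623e-06 / 9.3200e-09
Step 3: Rc = 6.03e+02 ohms

6.03e+02


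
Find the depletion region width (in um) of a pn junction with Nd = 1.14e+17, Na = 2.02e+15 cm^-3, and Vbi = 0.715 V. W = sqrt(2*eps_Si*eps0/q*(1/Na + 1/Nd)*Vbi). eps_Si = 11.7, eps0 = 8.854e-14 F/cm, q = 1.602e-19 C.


Step 1: 1/Na + 1/Nd = 1/2.02e+15 + 1/1.14e+17 = 5.03821e-16
Step 2: 2*eps*eps0/q = 2*11.7*8.854e-14/1.602e-19 = 1.293281e+07
Step 3: W^2 = 1.293281e+07 * 5.03821e-16 * 0.715 = 4.65881e-09
Step 4: W = sqrt(4.65881e-09) = 6.826e-05 cm = 0.6826 um

0.6826


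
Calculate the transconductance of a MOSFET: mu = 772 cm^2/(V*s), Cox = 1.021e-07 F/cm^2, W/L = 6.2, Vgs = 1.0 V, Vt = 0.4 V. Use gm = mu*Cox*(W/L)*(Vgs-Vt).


Step 1: Vov = Vgs - Vt = 1.0 - 0.4 = 0.6 V
Step 2: gm = mu * Cox * (W/L) * Vov
Step 3: gm = 772 * 1.021e-07 * 6.2 * 0.6 = 2.93e-04 S

2.93e-04


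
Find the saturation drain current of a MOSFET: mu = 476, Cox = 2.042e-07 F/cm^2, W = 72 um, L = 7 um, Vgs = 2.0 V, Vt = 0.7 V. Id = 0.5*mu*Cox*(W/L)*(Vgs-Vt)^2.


Step 1: Overdrive voltage Vov = Vgs - Vt = 2.0 - 0.7 = 1.3 V
Step 2: W/L = 72/7 = 10.2857
Step 3: Id = 0.5 * 476 * 2.042e-07 * 10.2857 * 1.3^2
Step 4: Id = 8.45e-04 A

8.45e-04


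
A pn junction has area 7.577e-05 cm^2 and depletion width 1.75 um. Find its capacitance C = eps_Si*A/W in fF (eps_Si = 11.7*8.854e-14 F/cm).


Step 1: eps_Si = 11.7 * 8.854e-14 = 1.035918e-12 F/cm
Step 2: W in cm = 1.75 * 1e-4 = 1.75e-04 cm
Step 3: C = 1.035918e-12 * 7.577e-05 / 1.75e-04 = 4.485229e-13 F
Step 4: C = 448.52 fF

448.52


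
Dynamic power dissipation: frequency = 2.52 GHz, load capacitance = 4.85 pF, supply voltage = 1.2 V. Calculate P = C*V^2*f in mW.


Step 1: V^2 = 1.2^2 = 1.44 V^2
Step 2: P = C*V^2*f = 4.85e-12 F * 1.44 * 2.52e9 Hz
Step 3: P = 1.759968e-02 W
Step 4: P = 17.6 mW

17.6


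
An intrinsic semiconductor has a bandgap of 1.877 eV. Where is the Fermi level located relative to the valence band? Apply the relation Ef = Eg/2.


Step 1: For an intrinsic semiconductor, the Fermi level sits at midgap.
Step 2: Ef = Eg / 2 = 1.877 / 2 = 0.9385 eV

0.9385


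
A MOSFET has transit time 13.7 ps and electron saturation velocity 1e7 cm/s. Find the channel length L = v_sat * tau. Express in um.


Step 1: tau in seconds = 13.7 ps * 1e-12 = 1.3700e-11 s
Step 2: L = v_sat * tau = 1e7 * 1.3700e-11 = 1.3700e-04 cm
Step 3: L in um = 1.3700e-04 * 1e4 = 1.37 um

1.37


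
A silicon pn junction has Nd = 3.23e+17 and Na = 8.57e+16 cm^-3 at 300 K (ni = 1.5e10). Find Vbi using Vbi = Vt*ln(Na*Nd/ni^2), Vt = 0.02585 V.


Step 1: Compute Na*Nd/ni^2 = 8.57e+16 * 3.23e+17 / (1.5e10)^2 = 1.2303e+14
Step 2: ln(1.2303e+14) = 32.4434
Step 3: Vbi = 0.02585 * 32.4434 = 0.839 V

0.839


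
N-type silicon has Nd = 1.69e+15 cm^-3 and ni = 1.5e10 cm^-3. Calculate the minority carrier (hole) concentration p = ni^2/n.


Step 1: Since Nd >> ni, n ≈ Nd = 1.69e+15 cm^-3
Step 2: p = ni^2 / n = (1.5e10)^2 / 1.69e+15
Step 3: p = 2.25e20 / 1.69e+15 = 1.33e+05 cm^-3

1.33e+05


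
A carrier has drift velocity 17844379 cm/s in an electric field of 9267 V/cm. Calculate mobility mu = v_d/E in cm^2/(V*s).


Step 1: mu = v_d / E
Step 2: mu = 17844379 / 9267
Step 3: mu = 1925.58 cm^2/(V*s)

1925.58


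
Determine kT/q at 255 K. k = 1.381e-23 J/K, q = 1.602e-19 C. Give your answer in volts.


Step 1: kT = 1.381e-23 * 255 = 3.52155e-21 J
Step 2: Vt = kT/q = 3.52155e-21 / 1.602e-19
Step 3: Vt = 0.02198 V

0.02198


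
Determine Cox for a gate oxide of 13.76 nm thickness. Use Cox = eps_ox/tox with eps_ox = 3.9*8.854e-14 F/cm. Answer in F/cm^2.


Step 1: eps_ox = 3.9 * 8.854e-14 = 3.45306e-13 F/cm
Step 2: tox in cm = 13.76 nm * 1e-7 = 1.3760e-06 cm
Step 3: Cox = 3.45306e-13 / 1.3760e-06 = 2.51e-07 F/cm^2

2.51e-07


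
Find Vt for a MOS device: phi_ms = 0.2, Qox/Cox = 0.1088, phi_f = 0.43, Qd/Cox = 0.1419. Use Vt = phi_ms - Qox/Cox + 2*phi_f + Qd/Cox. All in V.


Step 1: Vt = phi_ms - Qox/Cox + 2*phi_f + Qd/Cox
Step 2: Vt = 0.2 - 0.1088 + 2*0.43 + 0.1419
Step 3: Vt = 0.2 - 0.1088 + 0.86 + 0.1419
Step 4: Vt = 1.0931 V

1.0931


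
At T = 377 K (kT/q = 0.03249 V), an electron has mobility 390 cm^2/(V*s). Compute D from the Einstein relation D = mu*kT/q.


Step 1: D = mu * (kT/q)
Step 2: D = 390 * 0.03249
Step 3: D = 12.67 cm^2/s

12.67


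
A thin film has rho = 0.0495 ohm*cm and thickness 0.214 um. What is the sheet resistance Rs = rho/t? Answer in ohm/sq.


Step 1: Convert thickness to cm: t = 0.214 um = 2.1400e-05 cm
Step 2: Rs = rho / t = 0.0495 / 2.1400e-05
Step 3: Rs = 2313.1 ohm/sq

2313.1


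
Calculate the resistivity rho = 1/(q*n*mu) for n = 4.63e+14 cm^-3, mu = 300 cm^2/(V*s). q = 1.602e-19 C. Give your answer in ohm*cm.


Step 1: sigma = q * n * mu = 1.602e-19 * 4.63e+14 * 300 = 2.22518e-02 S/cm
Step 2: rho = 1 / sigma = 1 / 2.22518e-02 = 44.94 ohm*cm

44.94


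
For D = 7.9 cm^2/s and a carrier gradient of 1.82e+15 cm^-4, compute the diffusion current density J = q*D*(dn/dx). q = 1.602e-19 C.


Step 1: J = q * D * (dn/dx)
Step 2: J = 1.602e-19 * 7.9 * 1.82e+15
Step 3: J = 2.30e-03 A/cm^2

2.30e-03


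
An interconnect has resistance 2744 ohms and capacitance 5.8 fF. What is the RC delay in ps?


Step 1: tau = R * C
Step 2: tau = 2744 * 5.8 fF = 2744 * 5.8e-15 F
Step 3: tau = 1.59152e-11 s = 15.9152 ps

15.9152


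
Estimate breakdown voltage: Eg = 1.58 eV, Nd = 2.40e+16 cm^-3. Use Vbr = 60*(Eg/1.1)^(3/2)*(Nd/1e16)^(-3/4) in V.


Step 1: Eg/1.1 = 1.58/1.1 = 1.436364
Step 2: (Eg/1.1)^1.5 = 1.436364^1.5 = 1.721459
Step 3: (Nd/1e16)^(-0.75) = (2.4)^(-0.75) = 0.518611
Step 4: Vbr = 60 * 1.721459 * 0.518611 = 53.6 V

53.6


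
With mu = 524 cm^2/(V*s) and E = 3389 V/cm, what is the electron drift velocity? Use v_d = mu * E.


Step 1: v_d = mu * E
Step 2: v_d = 524 * 3389 = 1775836
Step 3: v_d = 1.78e+06 cm/s

1.78e+06


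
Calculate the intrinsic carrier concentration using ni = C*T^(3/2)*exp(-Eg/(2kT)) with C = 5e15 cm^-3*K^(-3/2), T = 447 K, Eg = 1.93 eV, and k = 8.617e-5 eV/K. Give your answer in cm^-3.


Step 1: Compute kT = 8.617e-5 * 447 = 0.03851799 eV
Step 2: Exponent = -Eg/(2kT) = -1.93/(2*0.03851799) = -25.05323
Step 3: T^(3/2) = 447^1.5 = 9450.64
Step 4: ni = 5e15 * 9450.64 * exp(-25.05323) = 6.22e+08 cm^-3

6.22e+08


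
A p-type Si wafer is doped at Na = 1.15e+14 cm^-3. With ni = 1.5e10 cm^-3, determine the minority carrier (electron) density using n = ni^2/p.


Step 1: Majority hole concentration p ≈ Na = 1.15e+14 cm^-3
Step 2: n = ni^2 / Na = (1.5e10)^2 / 1.15e+14
Step 3: n = 1.96e+06 cm^-3

1.96e+06


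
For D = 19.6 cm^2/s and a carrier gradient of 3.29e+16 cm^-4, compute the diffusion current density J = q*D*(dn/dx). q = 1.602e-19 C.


Step 1: J = q * D * (dn/dx)
Step 2: J = 1.602e-19 * 19.6 * 3.29e+16
Step 3: J = 1.03e-01 A/cm^2

1.03e-01


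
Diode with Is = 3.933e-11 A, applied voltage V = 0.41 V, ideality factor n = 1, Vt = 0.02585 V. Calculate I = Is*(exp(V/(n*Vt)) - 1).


Step 1: V/(n*Vt) = 0.41/(1*0.02585) = 15.8607
Step 2: exp(15.8607) = 7.7306e+06
Step 3: I = 3.933e-11 * (7.7306e+06 - 1) = 3.04e-04 A

3.04e-04


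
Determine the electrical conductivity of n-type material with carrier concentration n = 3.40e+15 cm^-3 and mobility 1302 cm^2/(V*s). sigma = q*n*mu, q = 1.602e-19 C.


Step 1: sigma = q * n * mu
Step 2: sigma = 1.602e-19 * 3.40e+15 * 1302
Step 3: sigma = 7.092e-01 S/cm

7.092e-01


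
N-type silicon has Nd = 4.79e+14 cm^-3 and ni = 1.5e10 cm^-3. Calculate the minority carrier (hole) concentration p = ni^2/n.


Step 1: Since Nd >> ni, n ≈ Nd = 4.79e+14 cm^-3
Step 2: p = ni^2 / n = (1.5e10)^2 / 4.79e+14
Step 3: p = 2.25e20 / 4.79e+14 = 4.70e+05 cm^-3

4.70e+05


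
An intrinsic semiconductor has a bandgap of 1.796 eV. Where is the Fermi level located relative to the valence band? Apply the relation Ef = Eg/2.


Step 1: For an intrinsic semiconductor, the Fermi level sits at midgap.
Step 2: Ef = Eg / 2 = 1.796 / 2 = 0.898 eV

0.898


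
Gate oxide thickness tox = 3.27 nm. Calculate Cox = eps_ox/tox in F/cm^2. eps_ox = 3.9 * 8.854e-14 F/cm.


Step 1: eps_ox = 3.9 * 8.854e-14 = 3.45306e-13 F/cm
Step 2: tox in cm = 3.27 nm * 1e-7 = 3.2700e-07 cm
Step 3: Cox = 3.45306e-13 / 3.2700e-07 = 1.06e-06 F/cm^2

1.06e-06


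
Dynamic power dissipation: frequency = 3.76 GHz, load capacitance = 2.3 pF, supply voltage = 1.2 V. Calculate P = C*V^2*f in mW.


Step 1: V^2 = 1.2^2 = 1.44 V^2
Step 2: P = C*V^2*f = 2.3e-12 F * 1.44 * 3.76e9 Hz
Step 3: P = 1.245312e-02 W
Step 4: P = 12.453 mW

12.453


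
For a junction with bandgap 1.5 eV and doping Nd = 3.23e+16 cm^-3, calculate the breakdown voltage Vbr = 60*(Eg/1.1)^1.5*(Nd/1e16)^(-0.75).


Step 1: Eg/1.1 = 1.5/1.1 = 1.363636
Step 2: (Eg/1.1)^1.5 = 1.363636^1.5 = 1.592384
Step 3: (Nd/1e16)^(-0.75) = (3.23)^(-0.75) = 0.415048
Step 4: Vbr = 60 * 1.592384 * 0.415048 = 39.7 V

39.7


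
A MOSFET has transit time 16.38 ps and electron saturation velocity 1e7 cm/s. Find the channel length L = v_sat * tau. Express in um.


Step 1: tau in seconds = 16.38 ps * 1e-12 = 1.6380e-11 s
Step 2: L = v_sat * tau = 1e7 * 1.6380e-11 = 1.6380e-04 cm
Step 3: L in um = 1.6380e-04 * 1e4 = 1.638 um

1.638


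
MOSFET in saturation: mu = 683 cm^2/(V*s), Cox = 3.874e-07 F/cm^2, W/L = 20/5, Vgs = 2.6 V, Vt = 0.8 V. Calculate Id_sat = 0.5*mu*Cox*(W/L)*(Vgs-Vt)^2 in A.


Step 1: Overdrive voltage Vov = Vgs - Vt = 2.6 - 0.8 = 1.8 V
Step 2: W/L = 20/5 = 4
Step 3: Id = 0.5 * 683 * 3.874e-07 * 4 * 1.8^2
Step 4: Id = 1.71e-03 A

1.71e-03


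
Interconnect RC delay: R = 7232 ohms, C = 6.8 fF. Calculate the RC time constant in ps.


Step 1: tau = R * C
Step 2: tau = 7232 * 6.8 fF = 7232 * 6.8e-15 F
Step 3: tau = 4.91776e-11 s = 49.1776 ps

49.1776


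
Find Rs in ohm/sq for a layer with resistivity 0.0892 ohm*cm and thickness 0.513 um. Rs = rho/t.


Step 1: Convert thickness to cm: t = 0.513 um = 5.1300e-05 cm
Step 2: Rs = rho / t = 0.0892 / 5.1300e-05
Step 3: Rs = 1738.8 ohm/sq

1738.8


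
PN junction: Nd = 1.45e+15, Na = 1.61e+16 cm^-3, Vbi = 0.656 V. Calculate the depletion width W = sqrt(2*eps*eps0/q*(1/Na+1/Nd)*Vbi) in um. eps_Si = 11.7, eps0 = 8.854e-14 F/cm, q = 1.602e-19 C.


Step 1: 1/Na + 1/Nd = 1/1.61e+16 + 1/1.45e+15 = 7.51767e-16
Step 2: 2*eps*eps0/q = 2*11.7*8.854e-14/1.602e-19 = 1.293281e+07
Step 3: W^2 = 1.293281e+07 * 7.51767e-16 * 0.656 = 6.37793e-09
Step 4: W = sqrt(6.37793e-09) = 7.986e-05 cm = 0.7986 um

0.7986


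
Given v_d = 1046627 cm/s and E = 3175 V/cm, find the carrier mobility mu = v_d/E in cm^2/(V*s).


Step 1: mu = v_d / E
Step 2: mu = 1046627 / 3175
Step 3: mu = 329.65 cm^2/(V*s)

329.65


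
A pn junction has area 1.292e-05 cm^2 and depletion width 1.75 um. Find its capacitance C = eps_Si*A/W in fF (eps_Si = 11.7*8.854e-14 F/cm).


Step 1: eps_Si = 11.7 * 8.854e-14 = 1.035918e-12 F/cm
Step 2: W in cm = 1.75 * 1e-4 = 1.75e-04 cm
Step 3: C = 1.035918e-12 * 1.292e-05 / 1.75e-04 = 7.648035e-14 F
Step 4: C = 76.48 fF

76.48


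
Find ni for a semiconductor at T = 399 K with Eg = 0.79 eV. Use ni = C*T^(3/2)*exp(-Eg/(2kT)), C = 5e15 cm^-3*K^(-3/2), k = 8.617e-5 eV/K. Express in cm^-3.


Step 1: Compute kT = 8.617e-5 * 399 = 0.03438183 eV
Step 2: Exponent = -Eg/(2kT) = -0.79/(2*0.03438183) = -11.48863
Step 3: T^(3/2) = 399^1.5 = 7970.02
Step 4: ni = 5e15 * 7970.02 * exp(-11.48863) = 4.08e+14 cm^-3

4.08e+14


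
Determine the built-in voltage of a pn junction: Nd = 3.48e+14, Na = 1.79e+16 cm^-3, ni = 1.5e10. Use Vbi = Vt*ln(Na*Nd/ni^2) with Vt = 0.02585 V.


Step 1: Compute Na*Nd/ni^2 = 1.79e+16 * 3.48e+14 / (1.5e10)^2 = 2.7685e+10
Step 2: ln(2.7685e+10) = 24.0442
Step 3: Vbi = 0.02585 * 24.0442 = 0.622 V

0.622


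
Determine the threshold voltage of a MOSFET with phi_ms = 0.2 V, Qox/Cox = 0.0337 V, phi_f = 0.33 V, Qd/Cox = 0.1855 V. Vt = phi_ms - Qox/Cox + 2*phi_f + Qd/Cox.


Step 1: Vt = phi_ms - Qox/Cox + 2*phi_f + Qd/Cox
Step 2: Vt = 0.2 - 0.0337 + 2*0.33 + 0.1855
Step 3: Vt = 0.2 - 0.0337 + 0.66 + 0.1855
Step 4: Vt = 1.0118 V

1.0118


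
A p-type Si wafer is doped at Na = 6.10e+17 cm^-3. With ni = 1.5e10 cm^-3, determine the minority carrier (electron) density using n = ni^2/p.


Step 1: Majority hole concentration p ≈ Na = 6.10e+17 cm^-3
Step 2: n = ni^2 / Na = (1.5e10)^2 / 6.10e+17
Step 3: n = 3.69e+02 cm^-3

3.69e+02


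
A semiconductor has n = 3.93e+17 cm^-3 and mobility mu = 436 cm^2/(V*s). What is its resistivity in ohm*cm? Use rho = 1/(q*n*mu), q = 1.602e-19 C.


Step 1: sigma = q * n * mu = 1.602e-19 * 3.93e+17 * 436 = 2.74499e+01 S/cm
Step 2: rho = 1 / sigma = 1 / 2.74499e+01 = 0.03643 ohm*cm

0.03643


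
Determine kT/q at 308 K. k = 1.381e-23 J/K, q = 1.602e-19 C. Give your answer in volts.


Step 1: kT = 1.381e-23 * 308 = 4.25348e-21 J
Step 2: Vt = kT/q = 4.25348e-21 / 1.602e-19
Step 3: Vt = 0.02655 V

0.02655


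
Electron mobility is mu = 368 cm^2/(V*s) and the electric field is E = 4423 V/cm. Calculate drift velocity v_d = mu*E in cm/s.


Step 1: v_d = mu * E
Step 2: v_d = 368 * 4423 = 1627664
Step 3: v_d = 1.63e+06 cm/s

1.63e+06


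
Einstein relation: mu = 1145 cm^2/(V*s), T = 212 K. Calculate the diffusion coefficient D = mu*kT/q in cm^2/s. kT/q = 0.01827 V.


Step 1: D = mu * (kT/q)
Step 2: D = 1145 * 0.01827
Step 3: D = 20.92 cm^2/s

20.92


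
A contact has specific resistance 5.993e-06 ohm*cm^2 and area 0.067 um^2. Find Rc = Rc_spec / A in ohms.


Step 1: Convert area to cm^2: 0.067 um^2 = 6.7000e-10 cm^2
Step 2: Rc = Rc_spec / A = 5.993e-06 / 6.7000e-10
Step 3: Rc = 8.94e+03 ohms

8.94e+03


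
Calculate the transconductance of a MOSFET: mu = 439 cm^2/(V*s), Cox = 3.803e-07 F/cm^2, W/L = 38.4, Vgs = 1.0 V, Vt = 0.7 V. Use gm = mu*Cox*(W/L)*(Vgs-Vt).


Step 1: Vov = Vgs - Vt = 1.0 - 0.7 = 0.3 V
Step 2: gm = mu * Cox * (W/L) * Vov
Step 3: gm = 439 * 3.803e-07 * 38.4 * 0.3 = 1.92e-03 S

1.92e-03


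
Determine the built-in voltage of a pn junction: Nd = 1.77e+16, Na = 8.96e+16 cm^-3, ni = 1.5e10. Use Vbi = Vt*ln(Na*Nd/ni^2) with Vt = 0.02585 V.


Step 1: Compute Na*Nd/ni^2 = 8.96e+16 * 1.77e+16 / (1.5e10)^2 = 7.0485e+12
Step 2: ln(7.0485e+12) = 29.5838
Step 3: Vbi = 0.02585 * 29.5838 = 0.765 V

0.765


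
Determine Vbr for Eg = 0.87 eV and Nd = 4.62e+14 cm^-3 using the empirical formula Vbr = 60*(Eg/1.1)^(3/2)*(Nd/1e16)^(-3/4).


Step 1: Eg/1.1 = 0.87/1.1 = 0.790909
Step 2: (Eg/1.1)^1.5 = 0.790909^1.5 = 0.703380
Step 3: (Nd/1e16)^(-0.75) = (0.0462)^(-0.75) = 10.035026
Step 4: Vbr = 60 * 0.703380 * 10.035026 = 423.5 V

423.5


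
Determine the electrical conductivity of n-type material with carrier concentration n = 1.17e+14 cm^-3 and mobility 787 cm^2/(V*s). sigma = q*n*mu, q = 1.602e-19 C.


Step 1: sigma = q * n * mu
Step 2: sigma = 1.602e-19 * 1.17e+14 * 787
Step 3: sigma = 1.475e-02 S/cm

1.475e-02


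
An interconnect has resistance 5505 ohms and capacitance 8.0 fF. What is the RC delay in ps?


Step 1: tau = R * C
Step 2: tau = 5505 * 8.0 fF = 5505 * 8.0e-15 F
Step 3: tau = 4.404e-11 s = 44.04 ps

44.04


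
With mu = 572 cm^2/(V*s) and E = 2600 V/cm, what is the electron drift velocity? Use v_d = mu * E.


Step 1: v_d = mu * E
Step 2: v_d = 572 * 2600 = 1487200
Step 3: v_d = 1.49e+06 cm/s

1.49e+06


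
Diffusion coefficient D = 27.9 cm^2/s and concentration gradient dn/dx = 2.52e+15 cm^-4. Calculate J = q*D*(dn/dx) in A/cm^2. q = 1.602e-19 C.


Step 1: J = q * D * (dn/dx)
Step 2: J = 1.602e-19 * 27.9 * 2.52e+15
Step 3: J = 1.13e-02 A/cm^2

1.13e-02


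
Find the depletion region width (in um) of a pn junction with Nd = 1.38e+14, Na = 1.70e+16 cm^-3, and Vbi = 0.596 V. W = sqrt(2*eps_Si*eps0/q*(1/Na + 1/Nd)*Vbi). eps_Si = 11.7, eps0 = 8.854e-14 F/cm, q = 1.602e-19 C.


Step 1: 1/Na + 1/Nd = 1/1.70e+16 + 1/1.38e+14 = 7.30520e-15
Step 2: 2*eps*eps0/q = 2*11.7*8.854e-14/1.602e-19 = 1.293281e+07
Step 3: W^2 = 1.293281e+07 * 7.30520e-15 * 0.596 = 5.63082e-08
Step 4: W = sqrt(5.63082e-08) = 2.373e-04 cm = 2.373 um

2.373


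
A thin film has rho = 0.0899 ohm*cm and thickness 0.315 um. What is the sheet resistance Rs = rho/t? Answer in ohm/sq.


Step 1: Convert thickness to cm: t = 0.315 um = 3.1500e-05 cm
Step 2: Rs = rho / t = 0.0899 / 3.1500e-05
Step 3: Rs = 2854.0 ohm/sq

2854.0


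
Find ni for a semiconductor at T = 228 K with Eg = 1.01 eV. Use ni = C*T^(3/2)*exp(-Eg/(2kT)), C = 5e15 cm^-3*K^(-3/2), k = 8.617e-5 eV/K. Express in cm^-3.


Step 1: Compute kT = 8.617e-5 * 228 = 0.01964676 eV
Step 2: Exponent = -Eg/(2kT) = -1.01/(2*0.01964676) = -25.70398
Step 3: T^(3/2) = 228^1.5 = 3442.72
Step 4: ni = 5e15 * 3442.72 * exp(-25.70398) = 1.18e+08 cm^-3

1.18e+08


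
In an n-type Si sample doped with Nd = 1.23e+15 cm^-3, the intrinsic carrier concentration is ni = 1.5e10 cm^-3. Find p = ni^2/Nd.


Step 1: Since Nd >> ni, n ≈ Nd = 1.23e+15 cm^-3
Step 2: p = ni^2 / n = (1.5e10)^2 / 1.23e+15
Step 3: p = 2.25e20 / 1.23e+15 = 1.83e+05 cm^-3

1.83e+05


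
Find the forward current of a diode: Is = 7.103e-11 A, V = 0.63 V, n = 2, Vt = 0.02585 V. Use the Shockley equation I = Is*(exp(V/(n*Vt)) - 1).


Step 1: V/(n*Vt) = 0.63/(2*0.02585) = 12.1857
Step 2: exp(12.1857) = 1.9597e+05
Step 3: I = 7.103e-11 * (1.9597e+05 - 1) = 1.39e-05 A

1.39e-05


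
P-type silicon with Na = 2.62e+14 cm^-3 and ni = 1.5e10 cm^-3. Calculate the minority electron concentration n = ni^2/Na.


Step 1: Majority hole concentration p ≈ Na = 2.62e+14 cm^-3
Step 2: n = ni^2 / Na = (1.5e10)^2 / 2.62e+14
Step 3: n = 8.59e+05 cm^-3

8.59e+05


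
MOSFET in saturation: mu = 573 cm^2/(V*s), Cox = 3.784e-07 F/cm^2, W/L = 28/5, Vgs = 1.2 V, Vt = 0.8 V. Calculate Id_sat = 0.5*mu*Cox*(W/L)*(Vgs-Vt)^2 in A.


Step 1: Overdrive voltage Vov = Vgs - Vt = 1.2 - 0.8 = 0.4 V
Step 2: W/L = 28/5 = 5.6
Step 3: Id = 0.5 * 573 * 3.784e-07 * 5.6 * 0.4^2
Step 4: Id = 9.71e-05 A

9.71e-05


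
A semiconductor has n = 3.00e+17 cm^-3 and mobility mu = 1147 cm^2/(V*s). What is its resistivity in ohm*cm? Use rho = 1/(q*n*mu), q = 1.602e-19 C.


Step 1: sigma = q * n * mu = 1.602e-19 * 3.00e+17 * 1147 = 5.51248e+01 S/cm
Step 2: rho = 1 / sigma = 1 / 5.51248e+01 = 0.01814 ohm*cm

0.01814


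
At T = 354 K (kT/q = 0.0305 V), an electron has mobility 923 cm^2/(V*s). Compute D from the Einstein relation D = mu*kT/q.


Step 1: D = mu * (kT/q)
Step 2: D = 923 * 0.0305
Step 3: D = 28.15 cm^2/s

28.15


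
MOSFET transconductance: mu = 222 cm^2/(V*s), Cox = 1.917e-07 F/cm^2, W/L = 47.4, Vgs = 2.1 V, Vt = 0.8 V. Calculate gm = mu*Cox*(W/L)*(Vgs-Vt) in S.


Step 1: Vov = Vgs - Vt = 2.1 - 0.8 = 1.3 V
Step 2: gm = mu * Cox * (W/L) * Vov
Step 3: gm = 222 * 1.917e-07 * 47.4 * 1.3 = 2.62e-03 S

2.62e-03


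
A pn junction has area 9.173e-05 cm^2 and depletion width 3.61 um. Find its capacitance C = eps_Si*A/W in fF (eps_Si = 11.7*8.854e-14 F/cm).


Step 1: eps_Si = 11.7 * 8.854e-14 = 1.035918e-12 F/cm
Step 2: W in cm = 3.61 * 1e-4 = 3.61e-04 cm
Step 3: C = 1.035918e-12 * 9.173e-05 / 3.61e-04 = 2.632265e-13 F
Step 4: C = 263.23 fF

263.23


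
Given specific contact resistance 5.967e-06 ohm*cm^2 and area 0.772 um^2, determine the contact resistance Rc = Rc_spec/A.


Step 1: Convert area to cm^2: 0.772 um^2 = 7.7200e-09 cm^2
Step 2: Rc = Rc_spec / A = 5.967e-06 / 7.7200e-09
Step 3: Rc = 7.73e+02 ohms

7.73e+02


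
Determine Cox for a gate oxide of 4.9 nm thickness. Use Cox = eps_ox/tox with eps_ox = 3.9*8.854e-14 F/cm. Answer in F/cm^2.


Step 1: eps_ox = 3.9 * 8.854e-14 = 3.45306e-13 F/cm
Step 2: tox in cm = 4.9 nm * 1e-7 = 4.9000e-07 cm
Step 3: Cox = 3.45306e-13 / 4.9000e-07 = 7.05e-07 F/cm^2

7.05e-07


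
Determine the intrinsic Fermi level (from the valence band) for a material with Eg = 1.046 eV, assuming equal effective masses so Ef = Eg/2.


Step 1: For an intrinsic semiconductor, the Fermi level sits at midgap.
Step 2: Ef = Eg / 2 = 1.046 / 2 = 0.523 eV

0.523


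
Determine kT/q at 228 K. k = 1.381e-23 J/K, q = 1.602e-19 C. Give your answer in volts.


Step 1: kT = 1.381e-23 * 228 = 3.14868e-21 J
Step 2: Vt = kT/q = 3.14868e-21 / 1.602e-19
Step 3: Vt = 0.01965 V

0.01965


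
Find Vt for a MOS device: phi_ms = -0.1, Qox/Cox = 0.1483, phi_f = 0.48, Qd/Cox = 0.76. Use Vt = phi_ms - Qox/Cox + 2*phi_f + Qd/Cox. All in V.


Step 1: Vt = phi_ms - Qox/Cox + 2*phi_f + Qd/Cox
Step 2: Vt = -0.1 - 0.1483 + 2*0.48 + 0.76
Step 3: Vt = -0.1 - 0.1483 + 0.96 + 0.76
Step 4: Vt = 1.4717 V

1.4717


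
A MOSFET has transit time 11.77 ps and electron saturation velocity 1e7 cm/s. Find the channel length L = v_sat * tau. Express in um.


Step 1: tau in seconds = 11.77 ps * 1e-12 = 1.1770e-11 s
Step 2: L = v_sat * tau = 1e7 * 1.1770e-11 = 1.1770e-04 cm
Step 3: L in um = 1.1770e-04 * 1e4 = 1.177 um

1.177


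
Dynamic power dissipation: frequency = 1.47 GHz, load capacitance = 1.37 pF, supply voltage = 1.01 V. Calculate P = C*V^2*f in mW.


Step 1: V^2 = 1.01^2 = 1.0201 V^2
Step 2: P = C*V^2*f = 1.37e-12 F * 1.0201 * 1.47e9 Hz
Step 3: P = 2.05437939e-03 W
Step 4: P = 2.054 mW

2.054


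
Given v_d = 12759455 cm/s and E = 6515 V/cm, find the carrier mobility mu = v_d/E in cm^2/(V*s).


Step 1: mu = v_d / E
Step 2: mu = 12759455 / 6515
Step 3: mu = 1958.47 cm^2/(V*s)

1958.47


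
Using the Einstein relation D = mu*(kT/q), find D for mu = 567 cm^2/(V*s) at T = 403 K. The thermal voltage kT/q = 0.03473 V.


Step 1: D = mu * (kT/q)
Step 2: D = 567 * 0.03473
Step 3: D = 19.69 cm^2/s

19.69


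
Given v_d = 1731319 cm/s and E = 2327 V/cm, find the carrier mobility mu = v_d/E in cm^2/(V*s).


Step 1: mu = v_d / E
Step 2: mu = 1731319 / 2327
Step 3: mu = 744.01 cm^2/(V*s)

744.01


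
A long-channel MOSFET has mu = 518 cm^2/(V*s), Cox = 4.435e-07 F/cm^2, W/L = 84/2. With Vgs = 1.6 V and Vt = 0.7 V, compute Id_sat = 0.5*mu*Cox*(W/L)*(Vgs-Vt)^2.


Step 1: Overdrive voltage Vov = Vgs - Vt = 1.6 - 0.7 = 0.9 V
Step 2: W/L = 84/2 = 42
Step 3: Id = 0.5 * 518 * 4.435e-07 * 42 * 0.9^2
Step 4: Id = 3.91e-03 A

3.91e-03


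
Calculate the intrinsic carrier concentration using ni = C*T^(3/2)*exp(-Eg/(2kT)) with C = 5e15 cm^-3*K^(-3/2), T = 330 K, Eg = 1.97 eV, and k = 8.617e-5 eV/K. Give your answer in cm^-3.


Step 1: Compute kT = 8.617e-5 * 330 = 0.0284361 eV
Step 2: Exponent = -Eg/(2kT) = -1.97/(2*0.0284361) = -34.63907
Step 3: T^(3/2) = 330^1.5 = 5994.75
Step 4: ni = 5e15 * 5994.75 * exp(-34.63907) = 2.71e+04 cm^-3

2.71e+04


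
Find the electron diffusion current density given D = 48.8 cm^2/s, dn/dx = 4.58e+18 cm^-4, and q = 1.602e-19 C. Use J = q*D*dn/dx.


Step 1: J = q * D * (dn/dx)
Step 2: J = 1.602e-19 * 48.8 * 4.58e+18
Step 3: J = 3.58e+01 A/cm^2

3.58e+01


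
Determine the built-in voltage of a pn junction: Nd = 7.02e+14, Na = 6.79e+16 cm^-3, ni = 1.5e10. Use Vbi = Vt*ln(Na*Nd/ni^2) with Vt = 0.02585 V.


Step 1: Compute Na*Nd/ni^2 = 6.79e+16 * 7.02e+14 / (1.5e10)^2 = 2.1185e+11
Step 2: ln(2.1185e+11) = 26.0791
Step 3: Vbi = 0.02585 * 26.0791 = 0.674 V

0.674


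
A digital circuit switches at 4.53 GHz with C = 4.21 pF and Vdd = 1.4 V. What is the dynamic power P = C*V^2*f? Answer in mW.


Step 1: V^2 = 1.4^2 = 1.96 V^2
Step 2: P = C*V^2*f = 4.21e-12 F * 1.96 * 4.53e9 Hz
Step 3: P = 3.7379748e-02 W
Step 4: P = 37.38 mW

37.38


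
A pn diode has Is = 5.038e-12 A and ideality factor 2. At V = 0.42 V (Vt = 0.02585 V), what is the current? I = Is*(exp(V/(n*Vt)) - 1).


Step 1: V/(n*Vt) = 0.42/(2*0.02585) = 8.1238
Step 2: exp(8.1238) = 3.3738e+03
Step 3: I = 5.038e-12 * (3.3738e+03 - 1) = 1.70e-08 A

1.70e-08


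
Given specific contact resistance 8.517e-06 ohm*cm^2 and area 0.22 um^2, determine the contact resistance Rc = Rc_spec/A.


Step 1: Convert area to cm^2: 0.22 um^2 = 2.2000e-09 cm^2
Step 2: Rc = Rc_spec / A = 8.517e-06 / 2.2000e-09
Step 3: Rc = 3.87e+03 ohms

3.87e+03


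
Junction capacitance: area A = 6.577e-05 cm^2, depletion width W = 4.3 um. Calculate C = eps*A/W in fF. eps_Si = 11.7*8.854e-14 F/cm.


Step 1: eps_Si = 11.7 * 8.854e-14 = 1.035918e-12 F/cm
Step 2: W in cm = 4.3 * 1e-4 = 4.30e-04 cm
Step 3: C = 1.035918e-12 * 6.577e-05 / 4.30e-04 = 1.584473e-13 F
Step 4: C = 158.45 fF

158.45


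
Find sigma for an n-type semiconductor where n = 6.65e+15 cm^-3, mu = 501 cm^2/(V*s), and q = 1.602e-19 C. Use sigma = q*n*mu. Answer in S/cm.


Step 1: sigma = q * n * mu
Step 2: sigma = 1.602e-19 * 6.65e+15 * 501
Step 3: sigma = 5.337e-01 S/cm

5.337e-01


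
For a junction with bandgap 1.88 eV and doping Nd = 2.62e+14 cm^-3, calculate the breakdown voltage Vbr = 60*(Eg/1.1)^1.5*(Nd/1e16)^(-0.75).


Step 1: Eg/1.1 = 1.88/1.1 = 1.709091
Step 2: (Eg/1.1)^1.5 = 1.709091^1.5 = 2.234332
Step 3: (Nd/1e16)^(-0.75) = (0.0262)^(-0.75) = 15.355856
Step 4: Vbr = 60 * 2.234332 * 15.355856 = 2058.6 V

2058.6


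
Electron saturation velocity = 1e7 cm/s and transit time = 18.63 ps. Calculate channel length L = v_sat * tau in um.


Step 1: tau in seconds = 18.63 ps * 1e-12 = 1.8630e-11 s
Step 2: L = v_sat * tau = 1e7 * 1.8630e-11 = 1.8630e-04 cm
Step 3: L in um = 1.8630e-04 * 1e4 = 1.863 um

1.863


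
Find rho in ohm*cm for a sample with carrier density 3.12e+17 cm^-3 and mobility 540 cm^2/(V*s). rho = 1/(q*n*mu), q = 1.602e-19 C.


Step 1: sigma = q * n * mu = 1.602e-19 * 3.12e+17 * 540 = 2.69905e+01 S/cm
Step 2: rho = 1 / sigma = 1 / 2.69905e+01 = 0.03705 ohm*cm

0.03705


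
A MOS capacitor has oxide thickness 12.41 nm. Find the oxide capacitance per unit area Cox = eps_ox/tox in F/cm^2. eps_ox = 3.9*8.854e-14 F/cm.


Step 1: eps_ox = 3.9 * 8.854e-14 = 3.45306e-13 F/cm
Step 2: tox in cm = 12.41 nm * 1e-7 = 1.2410e-06 cm
Step 3: Cox = 3.45306e-13 / 1.2410e-06 = 2.78e-07 F/cm^2

2.78e-07


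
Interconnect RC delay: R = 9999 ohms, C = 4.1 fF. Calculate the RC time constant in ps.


Step 1: tau = R * C
Step 2: tau = 9999 * 4.1 fF = 9999 * 4.1e-15 F
Step 3: tau = 4.09959e-11 s = 40.9959 ps

40.9959


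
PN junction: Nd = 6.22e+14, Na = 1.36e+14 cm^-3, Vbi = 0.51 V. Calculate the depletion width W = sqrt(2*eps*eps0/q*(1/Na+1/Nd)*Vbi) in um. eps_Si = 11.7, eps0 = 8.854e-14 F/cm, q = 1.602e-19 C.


Step 1: 1/Na + 1/Nd = 1/1.36e+14 + 1/6.22e+14 = 8.96066e-15
Step 2: 2*eps*eps0/q = 2*11.7*8.854e-14/1.602e-19 = 1.293281e+07
Step 3: W^2 = 1.293281e+07 * 8.96066e-15 * 0.51 = 5.91021e-08
Step 4: W = sqrt(5.91021e-08) = 2.431e-04 cm = 2.431 um

2.431


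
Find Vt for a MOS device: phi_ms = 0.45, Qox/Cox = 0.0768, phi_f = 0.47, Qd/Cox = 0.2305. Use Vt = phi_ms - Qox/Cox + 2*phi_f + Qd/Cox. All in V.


Step 1: Vt = phi_ms - Qox/Cox + 2*phi_f + Qd/Cox
Step 2: Vt = 0.45 - 0.0768 + 2*0.47 + 0.2305
Step 3: Vt = 0.45 - 0.0768 + 0.94 + 0.2305
Step 4: Vt = 1.5437 V

1.5437


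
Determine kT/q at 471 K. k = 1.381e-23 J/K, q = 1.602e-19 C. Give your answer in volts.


Step 1: kT = 1.381e-23 * 471 = 6.50451e-21 J
Step 2: Vt = kT/q = 6.50451e-21 / 1.602e-19
Step 3: Vt = 0.0406 V

0.0406


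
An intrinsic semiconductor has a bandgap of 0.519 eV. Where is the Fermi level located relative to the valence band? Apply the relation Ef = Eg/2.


Step 1: For an intrinsic semiconductor, the Fermi level sits at midgap.
Step 2: Ef = Eg / 2 = 0.519 / 2 = 0.2595 eV

0.2595


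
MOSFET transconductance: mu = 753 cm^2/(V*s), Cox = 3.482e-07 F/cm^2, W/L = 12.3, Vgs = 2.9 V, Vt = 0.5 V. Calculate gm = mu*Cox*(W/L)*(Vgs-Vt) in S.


Step 1: Vov = Vgs - Vt = 2.9 - 0.5 = 2.4 V
Step 2: gm = mu * Cox * (W/L) * Vov
Step 3: gm = 753 * 3.482e-07 * 12.3 * 2.4 = 7.74e-03 S

7.74e-03


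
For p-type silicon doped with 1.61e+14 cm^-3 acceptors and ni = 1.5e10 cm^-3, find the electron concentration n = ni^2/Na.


Step 1: Majority hole concentration p ≈ Na = 1.61e+14 cm^-3
Step 2: n = ni^2 / Na = (1.5e10)^2 / 1.61e+14
Step 3: n = 1.40e+06 cm^-3

1.40e+06


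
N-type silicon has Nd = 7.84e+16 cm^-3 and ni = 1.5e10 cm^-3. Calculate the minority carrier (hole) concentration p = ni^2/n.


Step 1: Since Nd >> ni, n ≈ Nd = 7.84e+16 cm^-3
Step 2: p = ni^2 / n = (1.5e10)^2 / 7.84e+16
Step 3: p = 2.25e20 / 7.84e+16 = 2.87e+03 cm^-3

2.87e+03


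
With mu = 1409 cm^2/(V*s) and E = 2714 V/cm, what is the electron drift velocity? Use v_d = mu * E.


Step 1: v_d = mu * E
Step 2: v_d = 1409 * 2714 = 3824026
Step 3: v_d = 3.82e+06 cm/s

3.82e+06


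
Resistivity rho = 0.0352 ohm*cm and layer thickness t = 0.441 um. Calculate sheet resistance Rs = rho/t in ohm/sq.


Step 1: Convert thickness to cm: t = 0.441 um = 4.4100e-05 cm
Step 2: Rs = rho / t = 0.0352 / 4.4100e-05
Step 3: Rs = 798.2 ohm/sq

798.2


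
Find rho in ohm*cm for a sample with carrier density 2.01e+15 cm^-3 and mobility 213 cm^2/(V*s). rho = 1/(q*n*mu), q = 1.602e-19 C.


Step 1: sigma = q * n * mu = 1.602e-19 * 2.01e+15 * 213 = 6.85864e-02 S/cm
Step 2: rho = 1 / sigma = 1 / 6.85864e-02 = 14.58 ohm*cm

14.58


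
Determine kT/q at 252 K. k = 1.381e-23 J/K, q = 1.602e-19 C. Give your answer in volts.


Step 1: kT = 1.381e-23 * 252 = 3.48012e-21 J
Step 2: Vt = kT/q = 3.48012e-21 / 1.602e-19
Step 3: Vt = 0.02172 V

0.02172
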